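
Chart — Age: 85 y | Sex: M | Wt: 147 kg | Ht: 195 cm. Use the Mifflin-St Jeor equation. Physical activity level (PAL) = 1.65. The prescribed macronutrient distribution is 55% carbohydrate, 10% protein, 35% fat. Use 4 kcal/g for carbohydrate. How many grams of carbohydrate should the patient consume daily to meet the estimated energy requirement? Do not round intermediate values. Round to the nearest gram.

515 g/day

Mifflin-St Jeor (male): BMR = 10(147) + 6.25(195) − 5(85) + 5 = 1470 + 1218.75 − 425 + 5 = 2268.75 kcal/day.
TEE = 2268.75 × 1.65 = 3743.4375 kcal/day.
Carbohydrate energy = 55% × 3743.4375 = 2058.8906 kcal.
Carbohydrate = 2058.8906 ÷ 4 kcal/g = 514.7227 g.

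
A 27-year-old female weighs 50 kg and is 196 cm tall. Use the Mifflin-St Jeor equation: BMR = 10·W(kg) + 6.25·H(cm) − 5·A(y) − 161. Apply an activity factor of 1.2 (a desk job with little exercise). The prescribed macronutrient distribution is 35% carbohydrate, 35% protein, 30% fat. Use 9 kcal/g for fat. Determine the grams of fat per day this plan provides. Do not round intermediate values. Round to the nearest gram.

Mifflin-St Jeor (female): BMR = 10(50) + 6.25(196) − 5(27) − 161 = 500 + 1225 − 135 − 161 = 1429 kcal/day.
TEE = 1429 × 1.2 = 1714.8 kcal/day.
Fat energy = 30% × 1714.8 = 514.44 kcal.
Fat = 514.44 ÷ 9 kcal/g = 57.16 g.

57 g/day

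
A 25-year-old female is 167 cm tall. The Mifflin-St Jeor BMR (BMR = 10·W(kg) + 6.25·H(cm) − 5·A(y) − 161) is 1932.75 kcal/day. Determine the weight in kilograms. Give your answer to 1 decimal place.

1932.75 = 10·W + 6.25(167) − 5(25) − 161
10·W = 1932.75 − 757.75 = 1175, so W = 117.5 kg.

117.5 kg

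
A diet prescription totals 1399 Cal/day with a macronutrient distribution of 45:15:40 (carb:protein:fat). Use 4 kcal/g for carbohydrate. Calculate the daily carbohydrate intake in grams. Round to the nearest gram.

Carbohydrate energy = 45% × 1399 = 629.55 kcal.
At 4 kcal/g: 629.55 ÷ 4 = 157.3875 g.

157 g/day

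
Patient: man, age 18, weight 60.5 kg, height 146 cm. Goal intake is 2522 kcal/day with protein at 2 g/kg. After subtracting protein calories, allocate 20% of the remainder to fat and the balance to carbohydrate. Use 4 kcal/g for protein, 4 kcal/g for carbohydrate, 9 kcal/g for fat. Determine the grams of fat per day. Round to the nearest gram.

Protein = 2 × 60.5 = 121 g → 121 × 4 = 484 kcal.
Non-protein calories = 2522 − 484 = 2038 kcal.
Fat: 20% × 2038 = 407.6 kcal; carbohydrate: 1630.4 kcal.
Fat: 407.6 kcal ÷ 9 kcal/g = 45.2889 g.

45 g/day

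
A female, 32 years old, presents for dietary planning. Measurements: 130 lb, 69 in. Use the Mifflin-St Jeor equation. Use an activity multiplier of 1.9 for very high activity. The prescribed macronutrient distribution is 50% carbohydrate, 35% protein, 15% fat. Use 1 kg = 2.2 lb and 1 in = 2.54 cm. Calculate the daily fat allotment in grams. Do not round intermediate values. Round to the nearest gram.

Convert to metric: weight = 130 ÷ 2.2 = 59.0909 kg; height = 69 × 2.54 = 175.26 cm.
Mifflin-St Jeor (female): BMR = 10(59.0909) + 6.25(175.26) − 5(32) − 161 = 590.9091 + 1095.375 − 160 − 161 = 1365.2841 kcal/day.
TEE = 1365.2841 × 1.9 = 2594.0398 kcal/day.
Fat energy = 15% × 2594.0398 = 389.106 kcal.
Fat = 389.106 ÷ 9 kcal/g = 43.234 g.

43 g/day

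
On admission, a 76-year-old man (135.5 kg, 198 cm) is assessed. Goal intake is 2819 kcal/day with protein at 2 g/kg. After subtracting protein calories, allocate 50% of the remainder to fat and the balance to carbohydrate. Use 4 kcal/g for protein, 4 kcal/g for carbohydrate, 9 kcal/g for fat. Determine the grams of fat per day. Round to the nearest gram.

Protein = 2 × 135.5 = 271 g → 271 × 4 = 1084 kcal.
Non-protein calories = 2819 − 1084 = 1735 kcal.
Fat: 50% × 1735 = 867.5 kcal; carbohydrate: 867.5 kcal.
Fat: 867.5 kcal ÷ 9 kcal/g = 96.3889 g.

96 g/day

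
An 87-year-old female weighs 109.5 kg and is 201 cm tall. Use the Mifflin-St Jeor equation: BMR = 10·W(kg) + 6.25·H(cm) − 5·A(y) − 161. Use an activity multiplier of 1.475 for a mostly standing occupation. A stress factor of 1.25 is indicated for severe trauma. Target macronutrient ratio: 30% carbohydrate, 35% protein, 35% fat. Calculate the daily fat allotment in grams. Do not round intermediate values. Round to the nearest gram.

Mifflin-St Jeor (female): BMR = 10(109.5) + 6.25(201) − 5(87) − 161 = 1095 + 1256.25 − 435 − 161 = 1755.25 kcal/day.
TEE = 1755.25 × 1.475 = 2588.9938 kcal/day.
With stress factor 1.25: 2588.9938 × 1.25 = 3236.2422 kcal/day.
Fat energy = 35% × 3236.2422 = 1132.6848 kcal.
Fat = 1132.6848 ÷ 9 kcal/g = 125.8539 g.

126 g/day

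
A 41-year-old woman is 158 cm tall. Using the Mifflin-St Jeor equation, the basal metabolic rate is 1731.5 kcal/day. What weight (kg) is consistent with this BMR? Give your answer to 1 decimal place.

111.0 kg

1731.5 = 10·W + 6.25(158) − 5(41) − 161
10·W = 1731.5 − 621.5 = 1110, so W = 111 kg.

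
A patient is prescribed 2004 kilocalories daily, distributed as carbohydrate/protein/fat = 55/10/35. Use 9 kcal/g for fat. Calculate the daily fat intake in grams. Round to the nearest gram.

78 g/day

Fat energy = 35% × 2004 = 701.4 kcal.
At 9 kcal/g: 701.4 ÷ 9 = 77.9333 g.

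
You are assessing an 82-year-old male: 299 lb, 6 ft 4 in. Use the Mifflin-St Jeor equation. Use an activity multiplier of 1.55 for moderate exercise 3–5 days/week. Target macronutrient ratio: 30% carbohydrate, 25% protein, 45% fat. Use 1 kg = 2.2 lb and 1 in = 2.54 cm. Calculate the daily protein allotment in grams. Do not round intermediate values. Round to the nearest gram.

Convert to metric: weight = 299 ÷ 2.2 = 135.9091 kg; height = (6×12 + 4) × 2.54 = 76 × 2.54 = 193.04 cm.
Mifflin-St Jeor (male): BMR = 10(135.9091) + 6.25(193.04) − 5(82) + 5 = 1359.0909 + 1206.5 − 410 + 5 = 2160.5909 kcal/day.
TEE = 2160.5909 × 1.55 = 3348.9159 kcal/day.
Protein energy = 25% × 3348.9159 = 837.229 kcal.
Protein = 837.229 ÷ 4 kcal/g = 209.3072 g.

209 g/day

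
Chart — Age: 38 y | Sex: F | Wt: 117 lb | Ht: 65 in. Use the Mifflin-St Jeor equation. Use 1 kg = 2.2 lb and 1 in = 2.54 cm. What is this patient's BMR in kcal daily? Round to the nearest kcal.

Convert to metric: weight = 117 ÷ 2.2 = 53.1818 kg; height = 65 × 2.54 = 165.1 cm.
Mifflin-St Jeor (female): BMR = 10(53.1818) + 6.25(165.1) − 5(38) − 161 = 531.8182 + 1031.875 − 190 − 161 = 1212.6932 kcal/day.

1213 kcal daily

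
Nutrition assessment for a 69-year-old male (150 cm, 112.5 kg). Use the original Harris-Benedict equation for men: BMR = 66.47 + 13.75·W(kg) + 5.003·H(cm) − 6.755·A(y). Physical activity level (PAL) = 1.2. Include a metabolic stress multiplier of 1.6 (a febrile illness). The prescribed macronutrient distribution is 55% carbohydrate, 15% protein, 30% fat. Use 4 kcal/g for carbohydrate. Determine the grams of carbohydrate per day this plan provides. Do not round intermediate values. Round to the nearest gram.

Harris-Benedict: BMR = 66.47 + 13.75(112.5) + 5.003(150) − 6.755(69) = 1897.7 kcal/day.
TEE = 1897.7 × 1.2 = 2277.24 kcal/day.
With stress factor 1.6: 2277.24 × 1.6 = 3643.584 kcal/day.
Carbohydrate energy = 55% × 3643.584 = 2003.9712 kcal.
Carbohydrate = 2003.9712 ÷ 4 kcal/g = 500.9928 g.

501 g/day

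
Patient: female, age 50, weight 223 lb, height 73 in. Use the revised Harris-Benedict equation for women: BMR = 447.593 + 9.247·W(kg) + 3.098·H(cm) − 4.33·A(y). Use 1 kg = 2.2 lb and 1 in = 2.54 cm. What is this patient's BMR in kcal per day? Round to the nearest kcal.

1743 kcal per day

Convert to metric: weight = 223 ÷ 2.2 = 101.3636 kg; height = 73 × 2.54 = 185.42 cm.
Harris-Benedict: BMR = 447.593 + 9.247(101.3636) + 3.098(185.42) − 4.33(50) = 1742.8337 kcal/day.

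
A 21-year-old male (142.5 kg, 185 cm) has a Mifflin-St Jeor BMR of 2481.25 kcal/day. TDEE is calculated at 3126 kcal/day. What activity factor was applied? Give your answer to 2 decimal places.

1.26

Activity factor = TEE ÷ BMR = 3126 ÷ 2481.25 = 1.26.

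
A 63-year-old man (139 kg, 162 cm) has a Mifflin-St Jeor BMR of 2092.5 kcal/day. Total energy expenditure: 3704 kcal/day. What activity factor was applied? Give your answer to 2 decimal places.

Activity factor = TEE ÷ BMR = 3704 ÷ 2092.5 = 1.77.

1.77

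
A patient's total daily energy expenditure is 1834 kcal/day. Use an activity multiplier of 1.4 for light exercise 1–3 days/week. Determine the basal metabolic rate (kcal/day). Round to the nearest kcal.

1310 kcal/day

BMR = TEE ÷ activity factor = 1834 ÷ 1.4 = 1310 kcal/day.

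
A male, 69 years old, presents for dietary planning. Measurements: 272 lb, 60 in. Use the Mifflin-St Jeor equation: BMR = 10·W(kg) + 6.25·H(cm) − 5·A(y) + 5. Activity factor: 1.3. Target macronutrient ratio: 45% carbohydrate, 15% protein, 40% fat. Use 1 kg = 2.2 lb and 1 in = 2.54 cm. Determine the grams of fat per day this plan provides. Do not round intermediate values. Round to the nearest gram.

107 g/day

Convert to metric: weight = 272 ÷ 2.2 = 123.6364 kg; height = 60 × 2.54 = 152.4 cm.
Mifflin-St Jeor (male): BMR = 10(123.6364) + 6.25(152.4) − 5(69) + 5 = 1236.3636 + 952.5 − 345 + 5 = 1848.8636 kcal/day.
TEE = 1848.8636 × 1.3 = 2403.5227 kcal/day.
Fat energy = 40% × 2403.5227 = 961.4091 kcal.
Fat = 961.4091 ÷ 9 kcal/g = 106.8232 g.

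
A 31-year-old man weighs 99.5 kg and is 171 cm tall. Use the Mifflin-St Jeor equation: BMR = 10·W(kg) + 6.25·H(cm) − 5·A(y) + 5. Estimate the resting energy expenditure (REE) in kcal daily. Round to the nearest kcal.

1914 kcal daily

Mifflin-St Jeor (male): BMR = 10(99.5) + 6.25(171) − 5(31) + 5 = 995 + 1068.75 − 155 + 5 = 1913.75 kcal/day.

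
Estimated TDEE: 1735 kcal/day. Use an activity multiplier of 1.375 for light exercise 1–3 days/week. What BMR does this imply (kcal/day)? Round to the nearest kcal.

1262 kcal/day

BMR = TEE ÷ activity factor = 1735 ÷ 1.375 = 1261.8182 kcal/day.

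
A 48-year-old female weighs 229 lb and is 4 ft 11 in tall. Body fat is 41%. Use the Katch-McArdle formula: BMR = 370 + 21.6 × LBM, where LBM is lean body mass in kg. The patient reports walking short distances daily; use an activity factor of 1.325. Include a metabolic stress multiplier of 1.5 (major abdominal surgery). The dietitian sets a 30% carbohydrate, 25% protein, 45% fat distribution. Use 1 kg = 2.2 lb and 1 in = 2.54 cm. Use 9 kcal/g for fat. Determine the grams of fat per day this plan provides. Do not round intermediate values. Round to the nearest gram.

169 g/day

Convert to metric: weight = 229 ÷ 2.2 = 104.0909 kg; height = (4×12 + 11) × 2.54 = 59 × 2.54 = 149.86 cm.
LBM = 104.0909 × (1 − 0.41) = 61.4136 kg. Katch-McArdle: BMR = 370 + 21.6 × 61.4136 = 1696.5345 kcal/day.
TEE = 1696.5345 × 1.325 = 2247.9083 kcal/day.
With stress factor 1.5: 2247.9083 × 1.5 = 3371.8624 kcal/day.
Fat energy = 45% × 3371.8624 = 1517.3381 kcal.
Fat = 1517.3381 ÷ 9 kcal/g = 168.5931 g.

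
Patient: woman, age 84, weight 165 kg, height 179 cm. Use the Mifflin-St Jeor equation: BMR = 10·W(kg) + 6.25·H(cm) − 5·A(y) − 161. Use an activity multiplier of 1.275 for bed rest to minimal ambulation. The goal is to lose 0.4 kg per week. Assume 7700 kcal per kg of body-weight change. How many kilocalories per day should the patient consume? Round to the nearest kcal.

2349 kilocalories per day

Mifflin-St Jeor (female): BMR = 10(165) + 6.25(179) − 5(84) − 161 = 1650 + 1118.75 − 420 − 161 = 2187.75 kcal/day.
TEE = 2187.75 × 1.275 = 2789.3813 kcal/day.
Required daily deficit = 0.4 × 7700 ÷ 7 = 440 kcal/day.
Target intake = 2789.3813 − 440 = 2349.3813 kcal/day.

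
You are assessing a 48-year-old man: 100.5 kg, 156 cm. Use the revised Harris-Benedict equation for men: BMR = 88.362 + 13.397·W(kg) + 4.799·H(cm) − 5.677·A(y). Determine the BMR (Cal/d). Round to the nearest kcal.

1911 Cal/d

Harris-Benedict: BMR = 88.362 + 13.397(100.5) + 4.799(156) − 5.677(48) = 1910.9085 kcal/day.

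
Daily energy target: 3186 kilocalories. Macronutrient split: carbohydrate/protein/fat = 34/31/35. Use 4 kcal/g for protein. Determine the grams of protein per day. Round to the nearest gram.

Protein energy = 31% × 3186 = 987.66 kcal.
At 4 kcal/g: 987.66 ÷ 4 = 246.915 g.

247 g/day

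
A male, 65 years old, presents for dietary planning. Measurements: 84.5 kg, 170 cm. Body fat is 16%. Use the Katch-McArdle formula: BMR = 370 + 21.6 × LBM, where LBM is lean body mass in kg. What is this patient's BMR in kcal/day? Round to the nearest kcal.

1903 kcal/day

LBM = 84.5 × (1 − 0.16) = 70.98 kg. Katch-McArdle: BMR = 370 + 21.6 × 70.98 = 1903.168 kcal/day.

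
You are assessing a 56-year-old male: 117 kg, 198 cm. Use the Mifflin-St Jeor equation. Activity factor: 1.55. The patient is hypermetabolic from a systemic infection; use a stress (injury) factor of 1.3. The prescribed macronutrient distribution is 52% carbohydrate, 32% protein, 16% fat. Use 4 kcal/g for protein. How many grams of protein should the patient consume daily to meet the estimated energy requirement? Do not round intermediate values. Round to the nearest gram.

Mifflin-St Jeor (male): BMR = 10(117) + 6.25(198) − 5(56) + 5 = 1170 + 1237.5 − 280 + 5 = 2132.5 kcal/day.
TEE = 2132.5 × 1.55 = 3305.375 kcal/day.
With stress factor 1.3: 3305.375 × 1.3 = 4296.9875 kcal/day.
Protein energy = 32% × 4296.9875 = 1375.036 kcal.
Protein = 1375.036 ÷ 4 kcal/g = 343.759 g.

344 g/day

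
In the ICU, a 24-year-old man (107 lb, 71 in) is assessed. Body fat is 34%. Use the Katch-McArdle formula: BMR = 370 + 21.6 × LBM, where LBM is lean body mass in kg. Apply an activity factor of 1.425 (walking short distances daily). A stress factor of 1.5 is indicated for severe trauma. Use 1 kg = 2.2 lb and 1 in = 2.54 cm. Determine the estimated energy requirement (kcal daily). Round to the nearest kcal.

Convert to metric: weight = 107 ÷ 2.2 = 48.6364 kg; height = 71 × 2.54 = 180.34 cm.
LBM = 48.6364 × (1 − 0.34) = 32.1 kg. Katch-McArdle: BMR = 370 + 21.6 × 32.1 = 1063.36 kcal/day.
TEE = BMR × activity factor = 1063.36 × 1.425 = 1515.288 kcal/day.
Apply stress factor: 1515.288 × 1.5 = 2272.932 kcal/day.

2273 kcal daily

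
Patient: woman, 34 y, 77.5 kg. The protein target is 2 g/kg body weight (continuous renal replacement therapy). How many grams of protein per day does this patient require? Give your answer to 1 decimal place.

Protein = 2 g/kg × 77.5 kg = 155 g/day.

155.0 g/day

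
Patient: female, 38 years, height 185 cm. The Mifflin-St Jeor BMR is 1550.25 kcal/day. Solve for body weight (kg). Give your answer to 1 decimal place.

74.5 kg

1550.25 = 10·W + 6.25(185) − 5(38) − 161
10·W = 1550.25 − 805.25 = 745, so W = 74.5 kg.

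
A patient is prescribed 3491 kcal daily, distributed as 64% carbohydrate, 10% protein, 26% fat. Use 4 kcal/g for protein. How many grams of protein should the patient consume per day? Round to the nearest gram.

87 g/day

Protein energy = 10% × 3491 = 349.1 kcal.
At 4 kcal/g: 349.1 ÷ 4 = 87.275 g.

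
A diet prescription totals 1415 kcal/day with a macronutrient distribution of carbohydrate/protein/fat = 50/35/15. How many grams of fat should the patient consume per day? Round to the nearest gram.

24 g/day

Fat energy = 15% × 1415 = 212.25 kcal.
At 9 kcal/g: 212.25 ÷ 9 = 23.5833 g.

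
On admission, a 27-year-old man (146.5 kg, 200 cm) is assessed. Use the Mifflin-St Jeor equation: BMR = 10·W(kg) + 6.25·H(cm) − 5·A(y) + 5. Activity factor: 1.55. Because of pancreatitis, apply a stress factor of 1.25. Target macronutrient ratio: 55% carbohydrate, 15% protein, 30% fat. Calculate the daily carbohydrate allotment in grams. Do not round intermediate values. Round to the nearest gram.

Mifflin-St Jeor (male): BMR = 10(146.5) + 6.25(200) − 5(27) + 5 = 1465 + 1250 − 135 + 5 = 2585 kcal/day.
TEE = 2585 × 1.55 = 4006.75 kcal/day.
With stress factor 1.25: 4006.75 × 1.25 = 5008.4375 kcal/day.
Carbohydrate energy = 55% × 5008.4375 = 2754.6406 kcal.
Carbohydrate = 2754.6406 ÷ 4 kcal/g = 688.6602 g.

689 g/day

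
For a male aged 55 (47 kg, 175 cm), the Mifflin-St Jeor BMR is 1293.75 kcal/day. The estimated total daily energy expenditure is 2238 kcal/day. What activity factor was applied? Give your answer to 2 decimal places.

Activity factor = TEE ÷ BMR = 2238 ÷ 1293.75 = 1.73.

1.73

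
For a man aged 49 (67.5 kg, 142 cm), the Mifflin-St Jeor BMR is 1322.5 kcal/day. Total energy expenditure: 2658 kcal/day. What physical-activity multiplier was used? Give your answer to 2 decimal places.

2.01

Activity factor = TEE ÷ BMR = 2658 ÷ 1322.5 = 2.01.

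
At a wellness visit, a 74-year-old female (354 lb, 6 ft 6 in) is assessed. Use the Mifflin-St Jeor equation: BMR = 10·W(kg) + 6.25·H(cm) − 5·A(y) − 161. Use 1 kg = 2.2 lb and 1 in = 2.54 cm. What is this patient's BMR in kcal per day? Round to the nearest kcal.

Convert to metric: weight = 354 ÷ 2.2 = 160.9091 kg; height = (6×12 + 6) × 2.54 = 78 × 2.54 = 198.12 cm.
Mifflin-St Jeor (female): BMR = 10(160.9091) + 6.25(198.12) − 5(74) − 161 = 1609.0909 + 1238.25 − 370 − 161 = 2316.3409 kcal/day.

2316 kcal per day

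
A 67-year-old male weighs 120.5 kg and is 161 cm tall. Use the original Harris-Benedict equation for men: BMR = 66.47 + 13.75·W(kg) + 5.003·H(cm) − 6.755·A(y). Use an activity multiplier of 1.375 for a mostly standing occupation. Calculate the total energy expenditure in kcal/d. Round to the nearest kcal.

Harris-Benedict: BMR = 66.47 + 13.75(120.5) + 5.003(161) − 6.755(67) = 2076.243 kcal/day.
TEE = BMR × activity factor = 2076.243 × 1.375 = 2854.8341 kcal/day.

2855 kcal/d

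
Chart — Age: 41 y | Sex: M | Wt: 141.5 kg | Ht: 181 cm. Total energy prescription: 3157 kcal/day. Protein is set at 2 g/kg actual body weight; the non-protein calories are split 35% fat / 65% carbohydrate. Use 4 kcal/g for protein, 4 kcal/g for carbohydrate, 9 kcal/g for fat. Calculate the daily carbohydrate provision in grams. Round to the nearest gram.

Protein = 2 × 141.5 = 283 g → 283 × 4 = 1132 kcal.
Non-protein calories = 3157 − 1132 = 2025 kcal.
Fat: 35% × 2025 = 708.75 kcal; carbohydrate: 1316.25 kcal.
Carbohydrate: 1316.25 kcal ÷ 4 kcal/g = 329.0625 g.

329 g/day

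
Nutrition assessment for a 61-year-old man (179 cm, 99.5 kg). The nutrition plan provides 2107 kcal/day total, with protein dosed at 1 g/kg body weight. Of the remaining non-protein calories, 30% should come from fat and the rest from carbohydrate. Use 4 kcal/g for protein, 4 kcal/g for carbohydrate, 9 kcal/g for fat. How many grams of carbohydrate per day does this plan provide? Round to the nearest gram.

299 g/day

Protein = 1 × 99.5 = 99.5 g → 99.5 × 4 = 398 kcal.
Non-protein calories = 2107 − 398 = 1709 kcal.
Fat: 30% × 1709 = 512.7 kcal; carbohydrate: 1196.3 kcal.
Carbohydrate: 1196.3 kcal ÷ 4 kcal/g = 299.075 g.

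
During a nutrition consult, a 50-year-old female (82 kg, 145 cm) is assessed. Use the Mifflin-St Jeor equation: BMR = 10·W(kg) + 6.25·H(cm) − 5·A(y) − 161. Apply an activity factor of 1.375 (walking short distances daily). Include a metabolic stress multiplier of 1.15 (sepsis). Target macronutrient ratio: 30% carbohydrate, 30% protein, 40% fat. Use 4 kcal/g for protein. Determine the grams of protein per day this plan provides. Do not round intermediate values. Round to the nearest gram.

156 g/day

Mifflin-St Jeor (female): BMR = 10(82) + 6.25(145) − 5(50) − 161 = 820 + 906.25 − 250 − 161 = 1315.25 kcal/day.
TEE = 1315.25 × 1.375 = 1808.4688 kcal/day.
With stress factor 1.15: 1808.4688 × 1.15 = 2079.7391 kcal/day.
Protein energy = 30% × 2079.7391 = 623.9217 kcal.
Protein = 623.9217 ÷ 4 kcal/g = 155.9804 g.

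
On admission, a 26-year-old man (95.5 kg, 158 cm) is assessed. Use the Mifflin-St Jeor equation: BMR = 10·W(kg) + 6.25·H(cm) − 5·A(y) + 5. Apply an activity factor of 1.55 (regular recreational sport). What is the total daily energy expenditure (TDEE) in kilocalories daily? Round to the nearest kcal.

2817 kilocalories daily

Mifflin-St Jeor (male): BMR = 10(95.5) + 6.25(158) − 5(26) + 5 = 955 + 987.5 − 130 + 5 = 1817.5 kcal/day.
TEE = BMR × activity factor = 1817.5 × 1.55 = 2817.125 kcal/day.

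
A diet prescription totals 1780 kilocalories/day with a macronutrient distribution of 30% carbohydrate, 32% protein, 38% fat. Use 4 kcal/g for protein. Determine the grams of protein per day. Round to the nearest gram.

142 g/day

Protein energy = 32% × 1780 = 569.6 kcal.
At 4 kcal/g: 569.6 ÷ 4 = 142.4 g.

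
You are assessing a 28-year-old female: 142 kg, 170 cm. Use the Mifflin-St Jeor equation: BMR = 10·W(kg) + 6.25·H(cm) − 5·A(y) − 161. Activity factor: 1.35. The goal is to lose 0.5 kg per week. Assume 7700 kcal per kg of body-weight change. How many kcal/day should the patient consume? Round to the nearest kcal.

2395 kcal/day

Mifflin-St Jeor (female): BMR = 10(142) + 6.25(170) − 5(28) − 161 = 1420 + 1062.5 − 140 − 161 = 2181.5 kcal/day.
TEE = 2181.5 × 1.35 = 2945.025 kcal/day.
Required daily deficit = 0.5 × 7700 ÷ 7 = 550 kcal/day.
Target intake = 2945.025 − 550 = 2395.025 kcal/day.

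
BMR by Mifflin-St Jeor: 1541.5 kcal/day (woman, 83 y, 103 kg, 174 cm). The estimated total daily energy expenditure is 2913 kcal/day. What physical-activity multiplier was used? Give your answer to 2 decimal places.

Activity factor = TEE ÷ BMR = 2913 ÷ 1541.5 = 1.89.

1.89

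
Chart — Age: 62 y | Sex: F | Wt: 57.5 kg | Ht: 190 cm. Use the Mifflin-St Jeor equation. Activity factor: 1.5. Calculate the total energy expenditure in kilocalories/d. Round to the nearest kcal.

Mifflin-St Jeor (female): BMR = 10(57.5) + 6.25(190) − 5(62) − 161 = 575 + 1187.5 − 310 − 161 = 1291.5 kcal/day.
TEE = BMR × activity factor = 1291.5 × 1.5 = 1937.25 kcal/day.

1937 kilocalories/d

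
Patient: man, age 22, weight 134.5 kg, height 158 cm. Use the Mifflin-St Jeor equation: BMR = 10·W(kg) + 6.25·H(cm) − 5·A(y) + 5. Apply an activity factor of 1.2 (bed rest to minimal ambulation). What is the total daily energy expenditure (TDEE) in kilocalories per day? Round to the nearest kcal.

Mifflin-St Jeor (male): BMR = 10(134.5) + 6.25(158) − 5(22) + 5 = 1345 + 987.5 − 110 + 5 = 2227.5 kcal/day.
TEE = BMR × activity factor = 2227.5 × 1.2 = 2673 kcal/day.

2673 kilocalories per day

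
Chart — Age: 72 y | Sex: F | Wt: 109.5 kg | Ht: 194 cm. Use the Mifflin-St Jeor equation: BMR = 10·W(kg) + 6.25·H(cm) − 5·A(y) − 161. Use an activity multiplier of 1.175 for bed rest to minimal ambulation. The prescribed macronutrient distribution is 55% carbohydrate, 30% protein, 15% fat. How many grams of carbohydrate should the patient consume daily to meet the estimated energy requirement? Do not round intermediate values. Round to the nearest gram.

289 g/day

Mifflin-St Jeor (female): BMR = 10(109.5) + 6.25(194) − 5(72) − 161 = 1095 + 1212.5 − 360 − 161 = 1786.5 kcal/day.
TEE = 1786.5 × 1.175 = 2099.1375 kcal/day.
Carbohydrate energy = 55% × 2099.1375 = 1154.5256 kcal.
Carbohydrate = 1154.5256 ÷ 4 kcal/g = 288.6314 g.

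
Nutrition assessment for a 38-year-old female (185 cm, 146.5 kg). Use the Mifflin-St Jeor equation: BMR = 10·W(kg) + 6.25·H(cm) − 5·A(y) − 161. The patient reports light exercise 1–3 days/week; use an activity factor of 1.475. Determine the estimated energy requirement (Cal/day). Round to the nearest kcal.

3349 Cal/day

Mifflin-St Jeor (female): BMR = 10(146.5) + 6.25(185) − 5(38) − 161 = 1465 + 1156.25 − 190 − 161 = 2270.25 kcal/day.
TEE = BMR × activity factor = 2270.25 × 1.475 = 3348.6188 kcal/day.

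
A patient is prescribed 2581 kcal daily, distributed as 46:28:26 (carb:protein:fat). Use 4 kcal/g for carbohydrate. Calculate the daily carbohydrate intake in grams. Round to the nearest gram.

Carbohydrate energy = 46% × 2581 = 1187.26 kcal.
At 4 kcal/g: 1187.26 ÷ 4 = 296.815 g.

297 g/day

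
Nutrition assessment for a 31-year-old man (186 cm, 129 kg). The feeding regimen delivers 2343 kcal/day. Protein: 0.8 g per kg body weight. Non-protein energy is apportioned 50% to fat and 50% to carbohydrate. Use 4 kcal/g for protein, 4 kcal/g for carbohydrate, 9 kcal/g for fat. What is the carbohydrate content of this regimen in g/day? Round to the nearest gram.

Protein = 0.8 × 129 = 103.2 g → 103.2 × 4 = 412.8 kcal.
Non-protein calories = 2343 − 412.8 = 1930.2 kcal.
Fat: 50% × 1930.2 = 965.1 kcal; carbohydrate: 965.1 kcal.
Carbohydrate: 965.1 kcal ÷ 4 kcal/g = 241.275 g.

241 g/day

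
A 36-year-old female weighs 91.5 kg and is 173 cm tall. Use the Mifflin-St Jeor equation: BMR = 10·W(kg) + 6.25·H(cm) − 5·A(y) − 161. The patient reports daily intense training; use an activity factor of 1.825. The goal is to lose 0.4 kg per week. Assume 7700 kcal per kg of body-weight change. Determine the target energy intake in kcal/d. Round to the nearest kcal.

2581 kcal/d

Mifflin-St Jeor (female): BMR = 10(91.5) + 6.25(173) − 5(36) − 161 = 915 + 1081.25 − 180 − 161 = 1655.25 kcal/day.
TEE = 1655.25 × 1.825 = 3020.8313 kcal/day.
Required daily deficit = 0.4 × 7700 ÷ 7 = 440 kcal/day.
Target intake = 3020.8313 − 440 = 2580.8313 kcal/day.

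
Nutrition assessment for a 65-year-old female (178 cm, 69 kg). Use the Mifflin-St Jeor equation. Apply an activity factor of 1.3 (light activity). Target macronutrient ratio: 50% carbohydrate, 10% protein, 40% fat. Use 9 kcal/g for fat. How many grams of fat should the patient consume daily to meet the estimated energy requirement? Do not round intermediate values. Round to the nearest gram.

Mifflin-St Jeor (female): BMR = 10(69) + 6.25(178) − 5(65) − 161 = 690 + 1112.5 − 325 − 161 = 1316.5 kcal/day.
TEE = 1316.5 × 1.3 = 1711.45 kcal/day.
Fat energy = 40% × 1711.45 = 684.58 kcal.
Fat = 684.58 ÷ 9 kcal/g = 76.0644 g.

76 g/day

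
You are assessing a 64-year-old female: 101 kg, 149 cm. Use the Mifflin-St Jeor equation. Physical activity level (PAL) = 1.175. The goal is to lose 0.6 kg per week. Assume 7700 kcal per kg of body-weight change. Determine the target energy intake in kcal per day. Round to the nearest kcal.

Mifflin-St Jeor (female): BMR = 10(101) + 6.25(149) − 5(64) − 161 = 1010 + 931.25 − 320 − 161 = 1460.25 kcal/day.
TEE = 1460.25 × 1.175 = 1715.7938 kcal/day.
Required daily deficit = 0.6 × 7700 ÷ 7 = 660 kcal/day.
Target intake = 1715.7938 − 660 = 1055.7938 kcal/day.

1056 kcal per day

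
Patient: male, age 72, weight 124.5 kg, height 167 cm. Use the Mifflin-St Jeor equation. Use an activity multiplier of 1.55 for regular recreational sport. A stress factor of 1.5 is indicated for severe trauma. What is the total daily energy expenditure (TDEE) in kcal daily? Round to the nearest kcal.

4496 kcal daily

Mifflin-St Jeor (male): BMR = 10(124.5) + 6.25(167) − 5(72) + 5 = 1245 + 1043.75 − 360 + 5 = 1933.75 kcal/day.
TEE = BMR × activity factor = 1933.75 × 1.55 = 2997.3125 kcal/day.
Apply stress factor: 2997.3125 × 1.5 = 4495.9688 kcal/day.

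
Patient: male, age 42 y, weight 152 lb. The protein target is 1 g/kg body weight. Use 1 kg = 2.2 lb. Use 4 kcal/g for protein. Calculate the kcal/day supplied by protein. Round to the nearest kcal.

276 kcal/day

Weight in kg = 152 ÷ 2.2 = 69.0909 kg.
Protein = 1 g/kg × 69.0909 kg = 69.0909 g/day.
Protein energy = 69.0909 g × 4 kcal/g = 276.3636 kcal/day.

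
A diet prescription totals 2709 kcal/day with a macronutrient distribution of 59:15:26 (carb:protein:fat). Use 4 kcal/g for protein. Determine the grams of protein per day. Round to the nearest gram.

Protein energy = 15% × 2709 = 406.35 kcal.
At 4 kcal/g: 406.35 ÷ 4 = 101.5875 g.

102 g/day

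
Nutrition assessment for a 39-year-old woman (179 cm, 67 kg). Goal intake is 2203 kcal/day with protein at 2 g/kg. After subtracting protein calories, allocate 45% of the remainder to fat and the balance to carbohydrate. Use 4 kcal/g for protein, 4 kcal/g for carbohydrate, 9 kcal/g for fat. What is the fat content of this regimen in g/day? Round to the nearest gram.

83 g/day

Protein = 2 × 67 = 134 g → 134 × 4 = 536 kcal.
Non-protein calories = 2203 − 536 = 1667 kcal.
Fat: 45% × 1667 = 750.15 kcal; carbohydrate: 916.85 kcal.
Fat: 750.15 kcal ÷ 9 kcal/g = 83.35 g.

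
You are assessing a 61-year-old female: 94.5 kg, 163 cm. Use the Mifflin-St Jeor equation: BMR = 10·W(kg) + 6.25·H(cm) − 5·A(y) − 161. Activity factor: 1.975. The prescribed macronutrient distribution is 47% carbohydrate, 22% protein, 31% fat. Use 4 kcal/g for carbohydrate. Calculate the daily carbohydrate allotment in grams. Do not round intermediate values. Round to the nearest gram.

Mifflin-St Jeor (female): BMR = 10(94.5) + 6.25(163) − 5(61) − 161 = 945 + 1018.75 − 305 − 161 = 1497.75 kcal/day.
TEE = 1497.75 × 1.975 = 2958.0563 kcal/day.
Carbohydrate energy = 47% × 2958.0563 = 1390.2864 kcal.
Carbohydrate = 1390.2864 ÷ 4 kcal/g = 347.5716 g.

348 g/day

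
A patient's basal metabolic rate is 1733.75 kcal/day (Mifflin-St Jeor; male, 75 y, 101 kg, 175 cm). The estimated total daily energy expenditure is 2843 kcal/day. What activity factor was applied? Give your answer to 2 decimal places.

1.64

Activity factor = TEE ÷ BMR = 2843 ÷ 1733.75 = 1.64.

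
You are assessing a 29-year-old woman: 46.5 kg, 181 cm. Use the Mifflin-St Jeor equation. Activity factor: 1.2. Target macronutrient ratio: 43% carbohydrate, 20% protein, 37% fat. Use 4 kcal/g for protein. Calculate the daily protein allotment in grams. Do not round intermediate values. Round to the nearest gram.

77 g/day

Mifflin-St Jeor (female): BMR = 10(46.5) + 6.25(181) − 5(29) − 161 = 465 + 1131.25 − 145 − 161 = 1290.25 kcal/day.
TEE = 1290.25 × 1.2 = 1548.3 kcal/day.
Protein energy = 20% × 1548.3 = 309.66 kcal.
Protein = 309.66 ÷ 4 kcal/g = 77.415 g.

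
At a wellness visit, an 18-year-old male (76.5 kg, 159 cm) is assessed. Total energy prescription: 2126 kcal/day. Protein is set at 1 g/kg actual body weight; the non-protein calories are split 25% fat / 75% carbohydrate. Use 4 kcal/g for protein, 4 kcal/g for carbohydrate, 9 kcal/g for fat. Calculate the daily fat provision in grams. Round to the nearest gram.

51 g/day

Protein = 1 × 76.5 = 76.5 g → 76.5 × 4 = 306 kcal.
Non-protein calories = 2126 − 306 = 1820 kcal.
Fat: 25% × 1820 = 455 kcal; carbohydrate: 1365 kcal.
Fat: 455 kcal ÷ 9 kcal/g = 50.5556 g.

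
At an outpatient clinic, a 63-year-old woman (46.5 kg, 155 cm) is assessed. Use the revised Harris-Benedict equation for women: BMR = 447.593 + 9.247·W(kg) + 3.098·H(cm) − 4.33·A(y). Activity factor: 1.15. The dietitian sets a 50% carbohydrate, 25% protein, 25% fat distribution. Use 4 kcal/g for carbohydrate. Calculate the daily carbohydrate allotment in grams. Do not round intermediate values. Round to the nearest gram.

156 g/day

Harris-Benedict: BMR = 447.593 + 9.247(46.5) + 3.098(155) − 4.33(63) = 1084.9785 kcal/day.
TEE = 1084.9785 × 1.15 = 1247.7253 kcal/day.
Carbohydrate energy = 50% × 1247.7253 = 623.8626 kcal.
Carbohydrate = 623.8626 ÷ 4 kcal/g = 155.9657 g.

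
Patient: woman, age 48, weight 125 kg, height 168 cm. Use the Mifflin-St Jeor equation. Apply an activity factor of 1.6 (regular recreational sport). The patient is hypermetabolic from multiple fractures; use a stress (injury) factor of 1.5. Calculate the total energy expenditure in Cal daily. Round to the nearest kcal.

Mifflin-St Jeor (female): BMR = 10(125) + 6.25(168) − 5(48) − 161 = 1250 + 1050 − 240 − 161 = 1899 kcal/day.
TEE = BMR × activity factor = 1899 × 1.6 = 3038.4 kcal/day.
Apply stress factor: 3038.4 × 1.5 = 4557.6 kcal/day.

4558 Cal daily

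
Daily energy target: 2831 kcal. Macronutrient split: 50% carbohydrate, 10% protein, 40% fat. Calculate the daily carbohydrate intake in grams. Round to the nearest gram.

Carbohydrate energy = 50% × 2831 = 1415.5 kcal.
At 4 kcal/g: 1415.5 ÷ 4 = 353.875 g.

354 g/day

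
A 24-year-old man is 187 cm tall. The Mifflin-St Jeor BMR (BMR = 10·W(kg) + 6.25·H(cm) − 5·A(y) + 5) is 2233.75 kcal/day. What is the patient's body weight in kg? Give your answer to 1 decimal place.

2233.75 = 10·W + 6.25(187) − 5(24) + 5
10·W = 2233.75 − 1053.75 = 1180, so W = 118 kg.

118.0 kg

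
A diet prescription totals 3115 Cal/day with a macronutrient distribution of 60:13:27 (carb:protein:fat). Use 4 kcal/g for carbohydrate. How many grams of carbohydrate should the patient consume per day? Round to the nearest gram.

467 g/day

Carbohydrate energy = 60% × 3115 = 1869 kcal.
At 4 kcal/g: 1869 ÷ 4 = 467.25 g.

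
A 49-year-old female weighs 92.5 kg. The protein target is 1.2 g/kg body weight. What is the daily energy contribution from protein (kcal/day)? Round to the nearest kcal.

444 kcal/day

Protein = 1.2 g/kg × 92.5 kg = 111 g/day.
Protein energy = 111 g × 4 kcal/g = 444 kcal/day.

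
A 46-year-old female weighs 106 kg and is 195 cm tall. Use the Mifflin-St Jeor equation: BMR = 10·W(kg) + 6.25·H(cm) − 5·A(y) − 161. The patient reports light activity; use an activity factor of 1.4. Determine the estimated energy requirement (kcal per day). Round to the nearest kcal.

2643 kcal per day

Mifflin-St Jeor (female): BMR = 10(106) + 6.25(195) − 5(46) − 161 = 1060 + 1218.75 − 230 − 161 = 1887.75 kcal/day.
TEE = BMR × activity factor = 1887.75 × 1.4 = 2642.85 kcal/day.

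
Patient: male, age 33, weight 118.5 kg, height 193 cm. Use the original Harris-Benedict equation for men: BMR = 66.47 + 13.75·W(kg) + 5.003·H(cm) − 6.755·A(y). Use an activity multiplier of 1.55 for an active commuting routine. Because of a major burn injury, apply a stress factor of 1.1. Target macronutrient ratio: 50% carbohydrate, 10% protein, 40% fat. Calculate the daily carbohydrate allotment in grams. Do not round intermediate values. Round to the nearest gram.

520 g/day

Harris-Benedict: BMR = 66.47 + 13.75(118.5) + 5.003(193) − 6.755(33) = 2438.509 kcal/day.
TEE = 2438.509 × 1.55 = 3779.689 kcal/day.
With stress factor 1.1: 3779.689 × 1.1 = 4157.6578 kcal/day.
Carbohydrate energy = 50% × 4157.6578 = 2078.8289 kcal.
Carbohydrate = 2078.8289 ÷ 4 kcal/g = 519.7072 g.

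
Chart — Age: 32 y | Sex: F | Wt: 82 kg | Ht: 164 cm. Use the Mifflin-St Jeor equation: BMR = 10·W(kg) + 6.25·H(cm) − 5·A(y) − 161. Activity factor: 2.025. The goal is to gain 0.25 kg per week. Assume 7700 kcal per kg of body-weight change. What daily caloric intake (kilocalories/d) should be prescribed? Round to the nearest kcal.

Mifflin-St Jeor (female): BMR = 10(82) + 6.25(164) − 5(32) − 161 = 820 + 1025 − 160 − 161 = 1524 kcal/day.
TEE = 1524 × 2.025 = 3086.1 kcal/day.
Required daily surplus = 0.25 × 7700 ÷ 7 = 275 kcal/day.
Target intake = 3086.1 + 275 = 3361.1 kcal/day.

3361 kilocalories/d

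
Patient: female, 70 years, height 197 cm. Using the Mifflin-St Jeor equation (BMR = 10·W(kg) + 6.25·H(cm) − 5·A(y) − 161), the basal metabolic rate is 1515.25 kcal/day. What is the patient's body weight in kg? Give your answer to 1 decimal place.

79.5 kg

1515.25 = 10·W + 6.25(197) − 5(70) − 161
10·W = 1515.25 − 720.25 = 795, so W = 79.5 kg.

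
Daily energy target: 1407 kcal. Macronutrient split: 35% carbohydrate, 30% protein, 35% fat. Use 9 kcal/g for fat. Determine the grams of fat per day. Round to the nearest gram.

Fat energy = 35% × 1407 = 492.45 kcal.
At 9 kcal/g: 492.45 ÷ 9 = 54.7167 g.

55 g/day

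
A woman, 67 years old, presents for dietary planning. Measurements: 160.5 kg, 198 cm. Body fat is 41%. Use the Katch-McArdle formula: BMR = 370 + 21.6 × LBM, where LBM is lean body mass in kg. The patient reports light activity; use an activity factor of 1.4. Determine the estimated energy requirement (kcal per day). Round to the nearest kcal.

3382 kcal per day

LBM = 160.5 × (1 − 0.41) = 94.695 kg. Katch-McArdle: BMR = 370 + 21.6 × 94.695 = 2415.412 kcal/day.
TEE = BMR × activity factor = 2415.412 × 1.4 = 3381.5768 kcal/day.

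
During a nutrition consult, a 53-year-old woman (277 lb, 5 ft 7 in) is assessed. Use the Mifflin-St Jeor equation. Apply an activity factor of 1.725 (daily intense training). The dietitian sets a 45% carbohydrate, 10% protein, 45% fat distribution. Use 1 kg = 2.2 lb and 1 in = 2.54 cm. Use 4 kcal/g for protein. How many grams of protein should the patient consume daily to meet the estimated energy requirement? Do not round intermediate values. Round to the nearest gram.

Convert to metric: weight = 277 ÷ 2.2 = 125.9091 kg; height = (5×12 + 7) × 2.54 = 67 × 2.54 = 170.18 cm.
Mifflin-St Jeor (female): BMR = 10(125.9091) + 6.25(170.18) − 5(53) − 161 = 1259.0909 + 1063.625 − 265 − 161 = 1896.7159 kcal/day.
TEE = 1896.7159 × 1.725 = 3271.8349 kcal/day.
Protein energy = 10% × 3271.8349 = 327.1835 kcal.
Protein = 327.1835 ÷ 4 kcal/g = 81.7959 g.

82 g/day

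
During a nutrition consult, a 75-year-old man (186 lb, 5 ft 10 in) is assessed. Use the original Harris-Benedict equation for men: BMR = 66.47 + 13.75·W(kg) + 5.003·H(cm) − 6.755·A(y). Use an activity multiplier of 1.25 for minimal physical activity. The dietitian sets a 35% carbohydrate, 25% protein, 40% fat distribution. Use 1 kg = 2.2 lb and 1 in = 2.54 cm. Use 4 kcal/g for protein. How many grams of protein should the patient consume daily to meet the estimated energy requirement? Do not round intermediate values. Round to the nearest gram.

126 g/day

Convert to metric: weight = 186 ÷ 2.2 = 84.5455 kg; height = (5×12 + 10) × 2.54 = 70 × 2.54 = 177.8 cm.
Harris-Benedict: BMR = 66.47 + 13.75(84.5455) + 5.003(177.8) − 6.755(75) = 1611.8784 kcal/day.
TEE = 1611.8784 × 1.25 = 2014.848 kcal/day.
Protein energy = 25% × 2014.848 = 503.712 kcal.
Protein = 503.712 ÷ 4 kcal/g = 125.928 g.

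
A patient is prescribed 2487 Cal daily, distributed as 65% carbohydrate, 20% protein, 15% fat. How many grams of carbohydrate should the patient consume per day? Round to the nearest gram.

Carbohydrate energy = 65% × 2487 = 1616.55 kcal.
At 4 kcal/g: 1616.55 ÷ 4 = 404.1375 g.

404 g/day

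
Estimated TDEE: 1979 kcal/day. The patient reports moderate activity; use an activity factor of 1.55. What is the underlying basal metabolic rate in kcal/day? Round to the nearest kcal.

BMR = TEE ÷ activity factor = 1979 ÷ 1.55 = 1276.7742 kcal/day.

1277 kcal/day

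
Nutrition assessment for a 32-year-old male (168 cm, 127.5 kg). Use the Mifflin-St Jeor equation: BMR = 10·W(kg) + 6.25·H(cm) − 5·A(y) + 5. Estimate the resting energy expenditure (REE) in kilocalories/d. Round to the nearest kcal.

Mifflin-St Jeor (male): BMR = 10(127.5) + 6.25(168) − 5(32) + 5 = 1275 + 1050 − 160 + 5 = 2170 kcal/day.

2170 kilocalories/d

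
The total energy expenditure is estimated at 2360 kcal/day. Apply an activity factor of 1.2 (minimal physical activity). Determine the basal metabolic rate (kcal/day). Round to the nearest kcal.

1967 kcal/day

BMR = TEE ÷ activity factor = 2360 ÷ 1.2 = 1966.6667 kcal/day.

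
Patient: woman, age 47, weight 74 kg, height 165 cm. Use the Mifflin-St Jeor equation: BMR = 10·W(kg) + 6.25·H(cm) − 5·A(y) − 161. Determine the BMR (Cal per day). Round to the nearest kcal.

Mifflin-St Jeor (female): BMR = 10(74) + 6.25(165) − 5(47) − 161 = 740 + 1031.25 − 235 − 161 = 1375.25 kcal/day.

1375 Cal per day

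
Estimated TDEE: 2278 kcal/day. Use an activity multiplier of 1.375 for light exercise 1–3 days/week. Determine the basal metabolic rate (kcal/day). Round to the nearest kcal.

1657 kcal/day

BMR = TEE ÷ activity factor = 2278 ÷ 1.375 = 1656.7273 kcal/day.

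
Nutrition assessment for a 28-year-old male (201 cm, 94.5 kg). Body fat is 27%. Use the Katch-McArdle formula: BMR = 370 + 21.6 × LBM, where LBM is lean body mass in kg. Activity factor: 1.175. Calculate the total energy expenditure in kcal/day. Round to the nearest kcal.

2186 kcal/day

LBM = 94.5 × (1 − 0.27) = 68.985 kg. Katch-McArdle: BMR = 370 + 21.6 × 68.985 = 1860.076 kcal/day.
TEE = BMR × activity factor = 1860.076 × 1.175 = 2185.5893 kcal/day.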